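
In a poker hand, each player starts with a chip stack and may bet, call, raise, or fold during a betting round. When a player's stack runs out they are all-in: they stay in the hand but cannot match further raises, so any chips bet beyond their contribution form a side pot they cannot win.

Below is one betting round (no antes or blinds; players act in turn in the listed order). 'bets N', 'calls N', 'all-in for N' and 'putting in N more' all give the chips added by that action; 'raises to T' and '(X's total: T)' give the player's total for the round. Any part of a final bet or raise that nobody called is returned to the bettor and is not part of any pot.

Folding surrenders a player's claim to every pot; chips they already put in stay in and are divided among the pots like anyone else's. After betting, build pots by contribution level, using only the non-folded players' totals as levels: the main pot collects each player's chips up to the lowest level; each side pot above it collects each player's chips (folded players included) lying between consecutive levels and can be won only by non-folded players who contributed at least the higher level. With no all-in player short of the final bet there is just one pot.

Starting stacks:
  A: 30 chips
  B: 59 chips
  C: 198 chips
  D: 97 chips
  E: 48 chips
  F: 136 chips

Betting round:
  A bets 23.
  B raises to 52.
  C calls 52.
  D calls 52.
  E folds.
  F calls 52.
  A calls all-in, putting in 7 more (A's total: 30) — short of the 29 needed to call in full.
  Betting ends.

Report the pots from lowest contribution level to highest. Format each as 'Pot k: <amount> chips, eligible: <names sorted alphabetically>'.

Contributions: A=30, B=52, C=52, D=52, F=52
Folded: E
Pot levels (distinct totals of non-folded players): 30, 52
Layer 1-30: 30 each from A, B, C, D, F = 30*5 = 150 chips; eligible A, B, C, D, F
Layer 31-52: 22 each from B, C, D, F = 22*4 = 88 chips; eligible B, C, D, F

Pot 1: 150 chips, eligible: A, B, C, D, F
Pot 2: 88 chips, eligible: B, C, D, F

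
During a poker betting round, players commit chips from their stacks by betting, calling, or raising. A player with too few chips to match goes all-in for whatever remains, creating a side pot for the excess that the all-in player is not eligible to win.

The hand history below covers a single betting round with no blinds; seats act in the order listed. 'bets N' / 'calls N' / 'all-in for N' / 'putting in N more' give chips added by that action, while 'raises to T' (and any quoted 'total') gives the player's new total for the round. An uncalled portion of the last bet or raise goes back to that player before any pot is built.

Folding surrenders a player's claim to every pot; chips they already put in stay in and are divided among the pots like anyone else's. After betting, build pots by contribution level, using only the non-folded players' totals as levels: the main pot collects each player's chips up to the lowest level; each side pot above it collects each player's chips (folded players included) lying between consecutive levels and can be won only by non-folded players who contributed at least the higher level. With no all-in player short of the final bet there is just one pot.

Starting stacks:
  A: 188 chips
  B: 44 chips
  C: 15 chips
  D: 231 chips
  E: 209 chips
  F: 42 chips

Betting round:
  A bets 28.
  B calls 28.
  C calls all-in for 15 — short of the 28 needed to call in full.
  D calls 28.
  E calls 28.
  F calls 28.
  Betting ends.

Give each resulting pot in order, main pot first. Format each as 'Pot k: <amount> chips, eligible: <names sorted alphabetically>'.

Pot 1: 90 chips, eligible: A, B, C, D, E, F
Pot 2: 65 chips, eligible: A, B, D, E, F

Derivation:
Contributions: A=28, B=28, C=15, D=28, E=28, F=28
Pot levels (distinct totals of non-folded players): 15, 28
Layer 1-15: 15 each from A, B, C, D, E, F = 15*6 = 90 chips; eligible A, B, C, D, E, F
Layer 16-28: 13 each from A, B, D, E, F = 13*5 = 65 chips; eligible A, B, D, E, F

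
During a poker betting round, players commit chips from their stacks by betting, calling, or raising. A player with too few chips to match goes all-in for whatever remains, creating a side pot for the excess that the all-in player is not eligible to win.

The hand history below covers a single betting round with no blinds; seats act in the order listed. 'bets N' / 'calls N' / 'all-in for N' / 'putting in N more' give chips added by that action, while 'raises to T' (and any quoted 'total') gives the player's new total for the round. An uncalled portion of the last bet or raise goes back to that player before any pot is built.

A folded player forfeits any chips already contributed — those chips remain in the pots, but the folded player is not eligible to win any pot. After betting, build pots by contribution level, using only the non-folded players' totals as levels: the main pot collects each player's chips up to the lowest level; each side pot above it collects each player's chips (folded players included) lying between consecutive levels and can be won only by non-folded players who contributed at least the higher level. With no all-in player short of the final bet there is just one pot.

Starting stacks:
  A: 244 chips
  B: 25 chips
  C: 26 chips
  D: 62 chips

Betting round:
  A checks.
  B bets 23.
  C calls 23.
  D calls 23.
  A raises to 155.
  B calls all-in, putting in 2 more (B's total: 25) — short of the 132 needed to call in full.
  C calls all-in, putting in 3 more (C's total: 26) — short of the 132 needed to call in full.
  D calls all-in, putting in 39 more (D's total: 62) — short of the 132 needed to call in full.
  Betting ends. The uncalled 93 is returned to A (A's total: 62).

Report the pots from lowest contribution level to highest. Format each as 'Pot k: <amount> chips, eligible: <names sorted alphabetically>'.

Contributions (after 93 returned to A): A=62, B=25, C=26, D=62
Pot levels (distinct totals of non-folded players): 25, 26, 62
Layer 1-25: 25 each from A, B, C, D = 25*4 = 100 chips; eligible A, B, C, D
Layer 26-26: 1 each from A, C, D = 1*3 = 3 chips; eligible A, C, D
Layer 27-62: 36 each from A, D = 36*2 = 72 chips; eligible A, D

Pot 1: 100 chips, eligible: A, B, C, D
Pot 2: 3 chips, eligible: A, C, D
Pot 3: 72 chips, eligible: A, D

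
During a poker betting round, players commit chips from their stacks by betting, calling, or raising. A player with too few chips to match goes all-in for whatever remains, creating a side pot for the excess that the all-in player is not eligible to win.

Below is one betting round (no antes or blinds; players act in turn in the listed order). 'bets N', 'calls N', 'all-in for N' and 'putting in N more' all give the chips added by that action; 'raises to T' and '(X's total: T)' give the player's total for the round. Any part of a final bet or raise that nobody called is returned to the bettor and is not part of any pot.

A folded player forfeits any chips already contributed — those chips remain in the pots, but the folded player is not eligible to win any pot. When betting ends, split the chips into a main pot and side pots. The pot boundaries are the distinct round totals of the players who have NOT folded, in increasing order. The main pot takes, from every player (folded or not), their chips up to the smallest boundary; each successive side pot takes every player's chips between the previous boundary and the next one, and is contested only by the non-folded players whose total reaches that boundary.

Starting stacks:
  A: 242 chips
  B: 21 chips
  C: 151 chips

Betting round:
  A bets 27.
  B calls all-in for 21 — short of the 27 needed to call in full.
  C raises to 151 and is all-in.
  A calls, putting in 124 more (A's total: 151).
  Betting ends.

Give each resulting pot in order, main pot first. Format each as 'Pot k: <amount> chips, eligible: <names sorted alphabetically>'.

Contributions: A=151, B=21, C=151
Pot levels (distinct totals of non-folded players): 21, 151
Layer 1-21: 21 each from A, B, C = 21*3 = 63 chips; eligible A, B, C
Layer 22-151: 130 each from A, C = 130*2 = 260 chips; eligible A, C

Pot 1: 63 chips, eligible: A, B, C
Pot 2: 260 chips, eligible: A, C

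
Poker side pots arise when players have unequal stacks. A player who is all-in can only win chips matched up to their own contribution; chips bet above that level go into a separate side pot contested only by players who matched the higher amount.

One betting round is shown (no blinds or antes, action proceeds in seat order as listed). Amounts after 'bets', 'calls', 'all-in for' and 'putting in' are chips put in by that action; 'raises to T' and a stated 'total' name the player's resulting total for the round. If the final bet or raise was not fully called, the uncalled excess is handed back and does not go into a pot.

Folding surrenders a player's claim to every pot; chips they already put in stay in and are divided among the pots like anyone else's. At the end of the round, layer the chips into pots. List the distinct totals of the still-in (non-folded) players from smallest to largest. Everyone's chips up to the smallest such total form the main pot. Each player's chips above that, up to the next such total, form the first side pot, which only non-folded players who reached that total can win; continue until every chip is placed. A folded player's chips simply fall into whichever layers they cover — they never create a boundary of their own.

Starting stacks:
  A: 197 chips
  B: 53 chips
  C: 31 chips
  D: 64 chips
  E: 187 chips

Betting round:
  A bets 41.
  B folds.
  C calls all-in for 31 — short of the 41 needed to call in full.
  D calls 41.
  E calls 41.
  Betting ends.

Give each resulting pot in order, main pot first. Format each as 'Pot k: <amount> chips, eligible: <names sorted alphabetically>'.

Contributions: A=41, C=31, D=41, E=41
Folded: B
Pot levels (distinct totals of non-folded players): 31, 41
Layer 1-31: 31 each from A, C, D, E = 31*4 = 124 chips; eligible A, C, D, E
Layer 32-41: 10 each from A, D, E = 10*3 = 30 chips; eligible A, D, E

Pot 1: 124 chips, eligible: A, C, D, E
Pot 2: 30 chips, eligible: A, D, E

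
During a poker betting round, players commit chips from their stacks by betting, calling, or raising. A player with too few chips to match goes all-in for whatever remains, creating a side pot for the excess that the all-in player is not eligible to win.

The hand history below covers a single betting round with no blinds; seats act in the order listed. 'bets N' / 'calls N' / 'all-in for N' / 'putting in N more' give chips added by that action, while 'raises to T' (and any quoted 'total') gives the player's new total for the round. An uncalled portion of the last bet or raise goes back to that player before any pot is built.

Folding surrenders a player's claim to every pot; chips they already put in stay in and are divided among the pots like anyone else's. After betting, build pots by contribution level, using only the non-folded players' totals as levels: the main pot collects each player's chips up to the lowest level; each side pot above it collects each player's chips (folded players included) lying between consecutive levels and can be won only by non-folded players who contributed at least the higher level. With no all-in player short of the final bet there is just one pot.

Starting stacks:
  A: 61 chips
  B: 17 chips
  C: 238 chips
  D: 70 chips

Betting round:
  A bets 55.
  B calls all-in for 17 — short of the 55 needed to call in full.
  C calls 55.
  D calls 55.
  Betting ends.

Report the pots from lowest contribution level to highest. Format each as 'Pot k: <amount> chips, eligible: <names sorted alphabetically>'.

Pot 1: 68 chips, eligible: A, B, C, D
Pot 2: 114 chips, eligible: A, C, D

Derivation:
Contributions: A=55, B=17, C=55, D=55
Pot levels (distinct totals of non-folded players): 17, 55
Layer 1-17: 17 each from A, B, C, D = 17*4 = 68 chips; eligible A, B, C, D
Layer 18-55: 38 each from A, C, D = 38*3 = 114 chips; eligible A, C, D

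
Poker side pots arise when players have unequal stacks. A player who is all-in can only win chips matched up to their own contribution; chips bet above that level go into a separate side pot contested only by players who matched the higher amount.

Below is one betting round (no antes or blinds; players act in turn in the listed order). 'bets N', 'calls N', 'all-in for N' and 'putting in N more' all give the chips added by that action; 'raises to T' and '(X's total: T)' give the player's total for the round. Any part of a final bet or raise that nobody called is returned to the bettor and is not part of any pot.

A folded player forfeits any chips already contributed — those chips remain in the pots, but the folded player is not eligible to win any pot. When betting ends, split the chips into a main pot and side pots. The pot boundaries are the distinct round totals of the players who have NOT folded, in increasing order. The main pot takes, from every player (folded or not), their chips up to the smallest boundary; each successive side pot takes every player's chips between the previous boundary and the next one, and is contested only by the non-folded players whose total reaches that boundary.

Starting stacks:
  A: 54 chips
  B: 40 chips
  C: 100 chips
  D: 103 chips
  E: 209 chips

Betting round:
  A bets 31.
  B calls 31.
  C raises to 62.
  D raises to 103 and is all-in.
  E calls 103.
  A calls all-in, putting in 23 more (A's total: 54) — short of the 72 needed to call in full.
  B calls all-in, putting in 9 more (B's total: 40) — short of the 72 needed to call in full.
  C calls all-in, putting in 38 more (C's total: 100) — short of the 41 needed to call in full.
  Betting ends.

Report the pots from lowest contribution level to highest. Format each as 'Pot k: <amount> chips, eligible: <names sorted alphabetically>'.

Contributions: A=54, B=40, C=100, D=103, E=103
Pot levels (distinct totals of non-folded players): 40, 54, 100, 103
Layer 1-40: 40 each from A, B, C, D, E = 40*5 = 200 chips; eligible A, B, C, D, E
Layer 41-54: 14 each from A, C, D, E = 14*4 = 56 chips; eligible A, C, D, E
Layer 55-100: 46 each from C, D, E = 46*3 = 138 chips; eligible C, D, E
Layer 101-103: 3 each from D, E = 3*2 = 6 chips; eligible D, E

Pot 1: 200 chips, eligible: A, B, C, D, E
Pot 2: 56 chips, eligible: A, C, D, E
Pot 3: 138 chips, eligible: C, D, E
Pot 4: 6 chips, eligible: D, E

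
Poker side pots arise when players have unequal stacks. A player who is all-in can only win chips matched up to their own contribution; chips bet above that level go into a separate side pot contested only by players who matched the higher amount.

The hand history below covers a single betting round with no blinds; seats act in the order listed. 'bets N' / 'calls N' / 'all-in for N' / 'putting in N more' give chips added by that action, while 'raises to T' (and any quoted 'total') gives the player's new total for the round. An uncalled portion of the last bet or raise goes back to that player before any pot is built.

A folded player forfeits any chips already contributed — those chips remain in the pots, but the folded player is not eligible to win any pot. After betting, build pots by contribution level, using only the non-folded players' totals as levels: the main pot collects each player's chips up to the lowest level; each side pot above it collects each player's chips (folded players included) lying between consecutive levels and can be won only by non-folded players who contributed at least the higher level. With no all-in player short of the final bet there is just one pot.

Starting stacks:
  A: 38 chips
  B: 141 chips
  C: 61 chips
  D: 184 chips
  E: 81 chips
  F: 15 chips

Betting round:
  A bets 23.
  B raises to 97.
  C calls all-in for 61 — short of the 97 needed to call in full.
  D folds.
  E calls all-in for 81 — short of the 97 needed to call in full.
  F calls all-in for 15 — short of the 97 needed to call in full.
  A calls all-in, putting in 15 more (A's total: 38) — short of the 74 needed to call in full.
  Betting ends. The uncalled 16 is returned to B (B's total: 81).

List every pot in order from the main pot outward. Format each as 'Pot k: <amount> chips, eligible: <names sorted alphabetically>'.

Contributions (after 16 returned to B): A=38, B=81, C=61, E=81, F=15
Folded: D
Pot levels (distinct totals of non-folded players): 15, 38, 61, 81
Layer 1-15: 15 each from A, B, C, E, F = 15*5 = 75 chips; eligible A, B, C, E, F
Layer 16-38: 23 each from A, B, C, E = 23*4 = 92 chips; eligible A, B, C, E
Layer 39-61: 23 each from B, C, E = 23*3 = 69 chips; eligible B, C, E
Layer 62-81: 20 each from B, E = 20*2 = 40 chips; eligible B, E

Pot 1: 75 chips, eligible: A, B, C, E, F
Pot 2: 92 chips, eligible: A, B, C, E
Pot 3: 69 chips, eligible: B, C, E
Pot 4: 40 chips, eligible: B, E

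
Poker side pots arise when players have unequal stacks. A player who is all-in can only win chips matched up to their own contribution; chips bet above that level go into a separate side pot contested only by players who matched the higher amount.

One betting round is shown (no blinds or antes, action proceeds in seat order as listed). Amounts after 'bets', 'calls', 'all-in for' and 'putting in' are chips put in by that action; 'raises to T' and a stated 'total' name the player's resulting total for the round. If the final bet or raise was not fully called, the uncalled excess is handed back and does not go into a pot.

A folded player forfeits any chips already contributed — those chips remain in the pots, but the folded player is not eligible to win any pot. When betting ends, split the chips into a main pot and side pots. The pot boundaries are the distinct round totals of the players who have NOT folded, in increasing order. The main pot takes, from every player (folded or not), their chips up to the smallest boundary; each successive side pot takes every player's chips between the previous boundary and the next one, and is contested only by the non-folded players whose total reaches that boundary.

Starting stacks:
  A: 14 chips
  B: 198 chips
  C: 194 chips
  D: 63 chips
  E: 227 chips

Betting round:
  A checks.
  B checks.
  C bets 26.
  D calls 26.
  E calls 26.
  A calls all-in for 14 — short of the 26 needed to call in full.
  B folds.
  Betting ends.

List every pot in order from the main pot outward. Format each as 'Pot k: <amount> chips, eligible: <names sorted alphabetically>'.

Pot 1: 56 chips, eligible: A, C, D, E
Pot 2: 36 chips, eligible: C, D, E

Derivation:
Contributions: A=14, C=26, D=26, E=26
Folded: B
Pot levels (distinct totals of non-folded players): 14, 26
Layer 1-14: 14 each from A, C, D, E = 14*4 = 56 chips; eligible A, C, D, E
Layer 15-26: 12 each from C, D, E = 12*3 = 36 chips; eligible C, D, E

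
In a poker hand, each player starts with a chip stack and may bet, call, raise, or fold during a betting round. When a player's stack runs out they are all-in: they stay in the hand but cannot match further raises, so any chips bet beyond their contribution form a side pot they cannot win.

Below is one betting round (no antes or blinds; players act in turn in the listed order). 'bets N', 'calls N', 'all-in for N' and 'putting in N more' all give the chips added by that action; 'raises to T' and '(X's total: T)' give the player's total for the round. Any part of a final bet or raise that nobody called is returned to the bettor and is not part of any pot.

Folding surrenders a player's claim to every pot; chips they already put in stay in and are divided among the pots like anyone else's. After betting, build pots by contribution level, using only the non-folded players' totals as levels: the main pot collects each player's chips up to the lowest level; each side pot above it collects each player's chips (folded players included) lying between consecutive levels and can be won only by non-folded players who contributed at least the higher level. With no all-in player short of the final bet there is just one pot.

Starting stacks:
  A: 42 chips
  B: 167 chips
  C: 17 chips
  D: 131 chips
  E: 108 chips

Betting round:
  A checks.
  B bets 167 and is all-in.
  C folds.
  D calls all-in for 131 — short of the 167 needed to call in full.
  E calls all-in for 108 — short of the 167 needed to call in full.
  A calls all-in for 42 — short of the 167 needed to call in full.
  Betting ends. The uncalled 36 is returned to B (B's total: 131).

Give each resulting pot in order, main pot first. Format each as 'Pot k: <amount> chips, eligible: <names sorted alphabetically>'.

Contributions (after 36 returned to B): A=42, B=131, D=131, E=108
Folded: C
Pot levels (distinct totals of non-folded players): 42, 108, 131
Layer 1-42: 42 each from A, B, D, E = 42*4 = 168 chips; eligible A, B, D, E
Layer 43-108: 66 each from B, D, E = 66*3 = 198 chips; eligible B, D, E
Layer 109-131: 23 each from B, D = 23*2 = 46 chips; eligible B, D

Pot 1: 168 chips, eligible: A, B, D, E
Pot 2: 198 chips, eligible: B, D, E
Pot 3: 46 chips, eligible: B, D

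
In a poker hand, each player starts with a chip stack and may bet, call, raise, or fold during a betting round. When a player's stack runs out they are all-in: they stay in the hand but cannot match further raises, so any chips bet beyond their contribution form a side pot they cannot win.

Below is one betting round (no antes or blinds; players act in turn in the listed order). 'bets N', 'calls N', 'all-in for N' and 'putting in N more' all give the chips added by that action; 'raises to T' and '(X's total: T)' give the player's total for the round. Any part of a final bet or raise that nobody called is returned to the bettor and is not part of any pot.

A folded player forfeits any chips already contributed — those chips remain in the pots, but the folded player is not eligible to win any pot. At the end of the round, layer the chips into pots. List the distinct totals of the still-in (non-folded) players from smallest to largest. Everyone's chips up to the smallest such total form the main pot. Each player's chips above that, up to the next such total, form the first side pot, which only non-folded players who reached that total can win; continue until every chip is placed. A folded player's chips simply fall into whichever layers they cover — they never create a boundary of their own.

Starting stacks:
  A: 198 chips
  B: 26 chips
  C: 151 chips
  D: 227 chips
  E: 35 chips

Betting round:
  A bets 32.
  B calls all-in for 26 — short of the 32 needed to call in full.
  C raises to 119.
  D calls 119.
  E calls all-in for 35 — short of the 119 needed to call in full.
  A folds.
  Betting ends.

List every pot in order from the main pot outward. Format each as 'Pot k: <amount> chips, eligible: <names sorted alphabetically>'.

Pot 1: 130 chips, eligible: B, C, D, E
Pot 2: 33 chips, eligible: C, D, E
Pot 3: 168 chips, eligible: C, D

Derivation:
Contributions: A=32, B=26, C=119, D=119, E=35
Folded: A
Pot levels (distinct totals of non-folded players): 26, 35, 119
Layer 1-26: 26 each from A, B, C, D, E = 26*5 = 130 chips; eligible B, C, D, E
Layer 27-35: A 6 + C 9 + D 9 + E 9 = 33 chips; eligible C, D, E
Layer 36-119: 84 each from C, D = 84*2 = 168 chips; eligible C, D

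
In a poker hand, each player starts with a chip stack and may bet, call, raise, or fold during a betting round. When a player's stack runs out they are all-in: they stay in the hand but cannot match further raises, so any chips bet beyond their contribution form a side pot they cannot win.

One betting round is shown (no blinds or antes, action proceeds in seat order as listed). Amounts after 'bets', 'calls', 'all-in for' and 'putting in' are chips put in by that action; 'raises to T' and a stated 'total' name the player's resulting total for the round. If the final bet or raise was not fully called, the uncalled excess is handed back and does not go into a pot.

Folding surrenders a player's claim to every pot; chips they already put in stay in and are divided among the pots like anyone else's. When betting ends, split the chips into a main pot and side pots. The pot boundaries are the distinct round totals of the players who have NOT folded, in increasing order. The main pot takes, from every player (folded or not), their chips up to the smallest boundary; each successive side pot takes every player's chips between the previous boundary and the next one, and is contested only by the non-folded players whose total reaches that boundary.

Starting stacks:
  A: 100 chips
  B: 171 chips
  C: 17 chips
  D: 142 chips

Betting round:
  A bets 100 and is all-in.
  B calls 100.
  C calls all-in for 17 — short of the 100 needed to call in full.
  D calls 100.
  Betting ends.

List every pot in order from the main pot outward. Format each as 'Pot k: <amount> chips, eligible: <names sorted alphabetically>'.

Pot 1: 68 chips, eligible: A, B, C, D
Pot 2: 249 chips, eligible: A, B, D

Derivation:
Contributions: A=100, B=100, C=17, D=100
Pot levels (distinct totals of non-folded players): 17, 100
Layer 1-17: 17 each from A, B, C, D = 17*4 = 68 chips; eligible A, B, C, D
Layer 18-100: 83 each from A, B, D = 83*3 = 249 chips; eligible A, B, D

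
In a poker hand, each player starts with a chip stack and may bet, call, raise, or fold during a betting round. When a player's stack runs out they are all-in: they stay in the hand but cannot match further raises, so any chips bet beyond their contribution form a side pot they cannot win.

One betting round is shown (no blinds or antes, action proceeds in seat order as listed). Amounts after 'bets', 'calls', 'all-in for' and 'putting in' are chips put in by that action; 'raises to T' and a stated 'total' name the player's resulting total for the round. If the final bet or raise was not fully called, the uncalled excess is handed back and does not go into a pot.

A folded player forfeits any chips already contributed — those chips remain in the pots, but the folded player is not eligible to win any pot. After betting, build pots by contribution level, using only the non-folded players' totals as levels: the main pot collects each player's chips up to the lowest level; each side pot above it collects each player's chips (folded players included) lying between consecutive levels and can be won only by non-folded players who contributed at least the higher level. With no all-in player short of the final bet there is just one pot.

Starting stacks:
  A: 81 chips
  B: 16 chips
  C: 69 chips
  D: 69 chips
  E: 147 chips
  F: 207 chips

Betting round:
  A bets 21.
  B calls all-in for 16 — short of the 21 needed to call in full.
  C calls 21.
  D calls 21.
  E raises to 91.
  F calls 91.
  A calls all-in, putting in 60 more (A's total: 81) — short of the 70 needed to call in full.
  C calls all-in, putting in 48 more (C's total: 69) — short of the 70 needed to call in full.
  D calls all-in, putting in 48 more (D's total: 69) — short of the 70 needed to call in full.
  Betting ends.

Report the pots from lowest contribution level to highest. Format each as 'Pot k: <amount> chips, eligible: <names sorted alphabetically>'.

Pot 1: 96 chips, eligible: A, B, C, D, E, F
Pot 2: 265 chips, eligible: A, C, D, E, F
Pot 3: 36 chips, eligible: A, E, F
Pot 4: 20 chips, eligible: E, F

Derivation:
Contributions: A=81, B=16, C=69, D=69, E=91, F=91
Pot levels (distinct totals of non-folded players): 16, 69, 81, 91
Layer 1-16: 16 each from A, B, C, D, E, F = 16*6 = 96 chips; eligible A, B, C, D, E, F
Layer 17-69: 53 each from A, C, D, E, F = 53*5 = 265 chips; eligible A, C, D, E, F
Layer 70-81: 12 each from A, E, F = 12*3 = 36 chips; eligible A, E, F
Layer 82-91: 10 each from E, F = 10*2 = 20 chips; eligible E, F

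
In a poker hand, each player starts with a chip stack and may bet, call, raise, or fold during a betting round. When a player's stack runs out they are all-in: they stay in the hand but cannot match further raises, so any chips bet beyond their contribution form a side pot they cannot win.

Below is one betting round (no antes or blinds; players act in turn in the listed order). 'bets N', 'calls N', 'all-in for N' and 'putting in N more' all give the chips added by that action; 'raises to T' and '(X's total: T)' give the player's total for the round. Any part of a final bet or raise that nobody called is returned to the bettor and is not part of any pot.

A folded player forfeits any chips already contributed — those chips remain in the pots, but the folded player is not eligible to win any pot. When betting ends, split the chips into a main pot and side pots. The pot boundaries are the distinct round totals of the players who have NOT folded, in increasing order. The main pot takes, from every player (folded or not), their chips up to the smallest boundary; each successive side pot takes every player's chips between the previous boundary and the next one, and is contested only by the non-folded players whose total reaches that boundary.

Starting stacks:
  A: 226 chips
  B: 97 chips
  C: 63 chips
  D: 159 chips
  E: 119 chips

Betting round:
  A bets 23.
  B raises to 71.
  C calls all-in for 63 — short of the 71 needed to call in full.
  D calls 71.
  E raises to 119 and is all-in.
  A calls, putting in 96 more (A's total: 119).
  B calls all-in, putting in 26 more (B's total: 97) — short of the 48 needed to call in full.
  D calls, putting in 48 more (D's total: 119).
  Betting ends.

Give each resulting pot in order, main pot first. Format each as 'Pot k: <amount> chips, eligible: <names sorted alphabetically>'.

Pot 1: 315 chips, eligible: A, B, C, D, E
Pot 2: 136 chips, eligible: A, B, D, E
Pot 3: 66 chips, eligible: A, D, E

Derivation:
Contributions: A=119, B=97, C=63, D=119, E=119
Pot levels (distinct totals of non-folded players): 63, 97, 119
Layer 1-63: 63 each from A, B, C, D, E = 63*5 = 315 chips; eligible A, B, C, D, E
Layer 64-97: 34 each from A, B, D, E = 34*4 = 136 chips; eligible A, B, D, E
Layer 98-119: 22 each from A, D, E = 22*3 = 66 chips; eligible A, D, E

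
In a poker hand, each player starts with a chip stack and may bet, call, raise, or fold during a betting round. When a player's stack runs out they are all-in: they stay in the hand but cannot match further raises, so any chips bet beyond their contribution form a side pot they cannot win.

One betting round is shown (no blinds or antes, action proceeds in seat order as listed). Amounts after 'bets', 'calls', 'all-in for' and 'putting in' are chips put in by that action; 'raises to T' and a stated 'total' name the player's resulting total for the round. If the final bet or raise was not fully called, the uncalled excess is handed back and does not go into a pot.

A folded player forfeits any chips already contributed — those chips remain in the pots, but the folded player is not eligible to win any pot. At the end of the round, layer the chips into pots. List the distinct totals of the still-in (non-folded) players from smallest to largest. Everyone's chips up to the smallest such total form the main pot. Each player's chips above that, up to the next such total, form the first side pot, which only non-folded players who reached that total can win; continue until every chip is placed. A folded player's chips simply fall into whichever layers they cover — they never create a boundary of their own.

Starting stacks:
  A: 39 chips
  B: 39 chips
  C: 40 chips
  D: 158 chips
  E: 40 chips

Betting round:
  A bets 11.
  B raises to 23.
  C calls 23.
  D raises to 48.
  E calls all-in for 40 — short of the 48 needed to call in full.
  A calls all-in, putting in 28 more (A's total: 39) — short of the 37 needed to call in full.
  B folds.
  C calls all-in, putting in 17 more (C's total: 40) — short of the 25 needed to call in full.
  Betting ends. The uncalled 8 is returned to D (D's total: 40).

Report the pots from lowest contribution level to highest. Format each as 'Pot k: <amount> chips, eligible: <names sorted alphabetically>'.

Pot 1: 179 chips, eligible: A, C, D, E
Pot 2: 3 chips, eligible: C, D, E

Derivation:
Contributions (after 8 returned to D): A=39, B=23, C=40, D=40, E=40
Folded: B
Pot levels (distinct totals of non-folded players): 39, 40
Layer 1-39: A 39 + B 23 + C 39 + D 39 + E 39 = 179 chips; eligible A, C, D, E
Layer 40-40: 1 each from C, D, E = 1*3 = 3 chips; eligible C, D, E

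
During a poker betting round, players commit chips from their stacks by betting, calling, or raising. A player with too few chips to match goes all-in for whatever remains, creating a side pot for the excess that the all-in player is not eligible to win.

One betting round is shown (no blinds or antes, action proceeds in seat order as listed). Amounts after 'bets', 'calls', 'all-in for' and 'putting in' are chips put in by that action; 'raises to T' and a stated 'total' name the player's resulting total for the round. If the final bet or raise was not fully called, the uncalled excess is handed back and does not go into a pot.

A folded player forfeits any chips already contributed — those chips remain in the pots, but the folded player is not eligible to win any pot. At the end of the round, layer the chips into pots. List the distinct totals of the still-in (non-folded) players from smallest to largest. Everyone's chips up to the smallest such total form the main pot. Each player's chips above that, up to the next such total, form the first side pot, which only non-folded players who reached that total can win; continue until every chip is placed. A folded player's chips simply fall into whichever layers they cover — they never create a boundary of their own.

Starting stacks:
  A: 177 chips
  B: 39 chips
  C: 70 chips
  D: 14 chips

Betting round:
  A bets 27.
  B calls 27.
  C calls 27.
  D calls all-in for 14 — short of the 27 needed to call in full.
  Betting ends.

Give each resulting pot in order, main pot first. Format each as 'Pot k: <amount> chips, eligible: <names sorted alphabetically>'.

Pot 1: 56 chips, eligible: A, B, C, D
Pot 2: 39 chips, eligible: A, B, C

Derivation:
Contributions: A=27, B=27, C=27, D=14
Pot levels (distinct totals of non-folded players): 14, 27
Layer 1-14: 14 each from A, B, C, D = 14*4 = 56 chips; eligible A, B, C, D
Layer 15-27: 13 each from A, B, C = 13*3 = 39 chips; eligible A, B, C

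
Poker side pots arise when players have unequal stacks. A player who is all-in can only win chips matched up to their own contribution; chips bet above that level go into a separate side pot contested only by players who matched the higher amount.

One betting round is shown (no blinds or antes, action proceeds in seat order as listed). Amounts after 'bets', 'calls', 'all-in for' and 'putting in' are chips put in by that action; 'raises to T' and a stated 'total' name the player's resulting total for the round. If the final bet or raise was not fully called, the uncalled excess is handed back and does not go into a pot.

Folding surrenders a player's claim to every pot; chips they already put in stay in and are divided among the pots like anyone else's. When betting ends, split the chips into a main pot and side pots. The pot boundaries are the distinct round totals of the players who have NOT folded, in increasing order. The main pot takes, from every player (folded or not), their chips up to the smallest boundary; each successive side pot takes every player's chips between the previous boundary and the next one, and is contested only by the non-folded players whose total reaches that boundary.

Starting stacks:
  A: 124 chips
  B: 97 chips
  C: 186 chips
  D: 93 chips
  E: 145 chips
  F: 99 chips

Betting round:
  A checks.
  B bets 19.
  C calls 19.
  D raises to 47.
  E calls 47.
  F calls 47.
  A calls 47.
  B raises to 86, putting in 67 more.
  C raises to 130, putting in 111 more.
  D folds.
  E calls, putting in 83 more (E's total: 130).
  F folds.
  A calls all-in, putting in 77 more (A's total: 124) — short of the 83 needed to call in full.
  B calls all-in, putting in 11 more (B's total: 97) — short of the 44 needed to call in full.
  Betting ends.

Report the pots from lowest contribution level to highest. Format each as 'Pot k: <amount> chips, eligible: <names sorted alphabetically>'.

Pot 1: 482 chips, eligible: A, B, C, E
Pot 2: 81 chips, eligible: A, C, E
Pot 3: 12 chips, eligible: C, E

Derivation:
Contributions: A=124, B=97, C=130, D=47, E=130, F=47
Folded: D, F
Pot levels (distinct totals of non-folded players): 97, 124, 130
Layer 1-97: A 97 + B 97 + C 97 + D 47 + E 97 + F 47 = 482 chips; eligible A, B, C, E
Layer 98-124: 27 each from A, C, E = 27*3 = 81 chips; eligible A, C, E
Layer 125-130: 6 each from C, E = 6*2 = 12 chips; eligible C, E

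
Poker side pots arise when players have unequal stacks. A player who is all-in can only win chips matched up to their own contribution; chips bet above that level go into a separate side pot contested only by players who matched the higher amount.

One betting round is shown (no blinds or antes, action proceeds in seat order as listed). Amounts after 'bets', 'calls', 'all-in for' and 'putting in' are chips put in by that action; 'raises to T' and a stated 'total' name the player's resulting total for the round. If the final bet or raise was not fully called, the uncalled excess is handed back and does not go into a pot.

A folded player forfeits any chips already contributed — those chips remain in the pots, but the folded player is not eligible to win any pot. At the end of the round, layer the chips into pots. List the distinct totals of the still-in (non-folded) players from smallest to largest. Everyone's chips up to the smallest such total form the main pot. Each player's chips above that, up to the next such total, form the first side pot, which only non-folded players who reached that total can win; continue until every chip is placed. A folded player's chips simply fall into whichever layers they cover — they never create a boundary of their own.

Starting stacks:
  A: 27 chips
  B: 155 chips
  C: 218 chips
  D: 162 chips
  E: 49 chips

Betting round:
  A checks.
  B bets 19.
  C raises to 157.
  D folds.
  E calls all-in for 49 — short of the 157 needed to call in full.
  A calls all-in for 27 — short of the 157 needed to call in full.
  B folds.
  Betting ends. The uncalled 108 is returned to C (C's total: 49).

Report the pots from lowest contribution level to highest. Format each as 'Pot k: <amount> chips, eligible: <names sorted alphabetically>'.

Contributions (after 108 returned to C): A=27, B=19, C=49, E=49
Folded: B, D
Pot levels (distinct totals of non-folded players): 27, 49
Layer 1-27: A 27 + B 19 + C 27 + E 27 = 100 chips; eligible A, C, E
Layer 28-49: 22 each from C, E = 22*2 = 44 chips; eligible C, E

Pot 1: 100 chips, eligible: A, C, E
Pot 2: 44 chips, eligible: C, E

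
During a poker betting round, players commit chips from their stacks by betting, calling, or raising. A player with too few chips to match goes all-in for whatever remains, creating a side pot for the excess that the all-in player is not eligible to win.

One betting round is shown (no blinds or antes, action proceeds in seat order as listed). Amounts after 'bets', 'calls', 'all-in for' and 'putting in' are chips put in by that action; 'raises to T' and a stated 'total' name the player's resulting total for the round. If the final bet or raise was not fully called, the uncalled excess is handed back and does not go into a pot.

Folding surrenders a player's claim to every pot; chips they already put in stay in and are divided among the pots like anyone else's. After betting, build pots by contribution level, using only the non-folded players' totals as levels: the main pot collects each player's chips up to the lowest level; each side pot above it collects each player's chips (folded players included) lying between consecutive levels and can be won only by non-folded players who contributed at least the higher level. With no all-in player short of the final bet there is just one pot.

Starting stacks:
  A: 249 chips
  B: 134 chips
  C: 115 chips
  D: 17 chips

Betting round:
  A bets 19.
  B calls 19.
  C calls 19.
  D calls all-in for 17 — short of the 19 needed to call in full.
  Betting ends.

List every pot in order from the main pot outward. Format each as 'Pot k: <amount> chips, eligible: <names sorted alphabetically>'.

Contributions: A=19, B=19, C=19, D=17
Pot levels (distinct totals of non-folded players): 17, 19
Layer 1-17: 17 each from A, B, C, D = 17*4 = 68 chips; eligible A, B, C, D
Layer 18-19: 2 each from A, B, C = 2*3 = 6 chips; eligible A, B, C

Pot 1: 68 chips, eligible: A, B, C, D
Pot 2: 6 chips, eligible: A, B, C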